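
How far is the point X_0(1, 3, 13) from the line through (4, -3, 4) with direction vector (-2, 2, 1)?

3√5

Direction vector d = (-2, 2, 1).
AP = (-3, 6, 9); AP·d = 27, |AP|² = 126, |d|² = 9.
distance² = |AP|² − (AP·d)²/|d|² = 126 − 729/9 = 45, so the distance is 3√5.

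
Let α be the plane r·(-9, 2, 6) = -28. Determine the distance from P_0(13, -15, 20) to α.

Normal vector n = (-9, 2, 6), and n·(13, -15, 20) - (-28) = 1.
|n| = √(81 + 4 + 36) = 11, so the distance is |1|/11 = 1/11.

1/11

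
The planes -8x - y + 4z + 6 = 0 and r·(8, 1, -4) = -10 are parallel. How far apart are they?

16/9

Divide the second equation by -1 to match normals: -8x - y + 4z = 10.
Both planes have normal n = (-8, -1, 4), |n| = 9. Any point on the first plane is at distance |10 − (-6)|/|n| = 16/9 from the second.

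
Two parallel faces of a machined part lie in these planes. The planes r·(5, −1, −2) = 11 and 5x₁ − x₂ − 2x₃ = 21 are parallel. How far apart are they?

10/√30

Both planes have normal n = (5, −1, −2), |n| = √30. Any point on the first plane is at distance |21 − 11|/|n| = 10/√30 = √30/3 from the second.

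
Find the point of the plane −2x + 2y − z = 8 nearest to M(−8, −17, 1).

(-14, -11, -2)

n = (−2, 2, −1), |n|² = 9, and n·M − 8 = -27.
t = -27/9 = -3, so the foot is M − t·n = (−8, −17, 1) − (-3)·(−2, 2, −1) = (−14, −11, −2).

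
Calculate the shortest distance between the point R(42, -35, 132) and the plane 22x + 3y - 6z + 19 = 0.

Normal vector n = (22, 3, -6), and n·(42, -35, 132) - (-19) = 46.
|n| = √(484 + 9 + 36) = 23, so the distance is |46|/23 = 2.

2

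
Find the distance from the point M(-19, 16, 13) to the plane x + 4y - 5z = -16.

4/√42

n = (1, 4, -5); n·P − (-16) = -4; |n| = √42; distance = 4/√42.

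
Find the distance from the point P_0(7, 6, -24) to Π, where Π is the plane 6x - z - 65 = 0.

n = (6, 0, -1); n·P − 65 = 1; |n| = √37; distance = 1/√37 = √37/37.

1/√37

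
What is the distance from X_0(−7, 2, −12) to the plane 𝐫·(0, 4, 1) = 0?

4√17/17

d = |4·2 + 1·(-12) − 0| / √(0 + 16 + 1) = |-4| / √17 = 4√17/17.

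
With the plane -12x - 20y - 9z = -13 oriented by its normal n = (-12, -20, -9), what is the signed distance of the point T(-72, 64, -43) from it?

n·T − (-13) = -16.
|n| = 25, so the signed distance is -16/25.

-16/25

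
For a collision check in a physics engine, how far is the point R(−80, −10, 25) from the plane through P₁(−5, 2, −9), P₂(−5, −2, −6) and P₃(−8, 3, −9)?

P₁P₂ = (0, −4, 3) and P₁P₃ = (−3, 1, 0), so a normal is n = P₁P₂ × P₁P₃ = (−3, −9, −12).
n = (−3, −9, −12); n·P − 105 = -75; |n| = 3√26; distance = 75/(3√26) = 25/√26.

25√26/26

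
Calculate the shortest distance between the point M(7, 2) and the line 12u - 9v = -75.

d = |12·7 + (-9)·2 − (-75)| / √(144 + 81) = |141|/15 = 47/5.

47/5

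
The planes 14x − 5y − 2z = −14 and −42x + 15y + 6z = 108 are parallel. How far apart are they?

22/15

Divide the second equation by -3 to match normals: 14x − 5y − 2z = -36.
With common normal n = (14, −5, −2) (|n| = 15), the distance is |(-14) − (-36)|/|n| = 22/15.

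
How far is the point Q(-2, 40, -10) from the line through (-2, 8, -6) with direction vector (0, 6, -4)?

4√13

Direction vector d = (0, 6, -4).
AP = (0, 32, -4); AP·d = 208, |AP|² = 1040, |d|² = 52.
distance² = |AP|² − (AP·d)²/|d|² = 1040 − 43264/52 = 208, so the distance is 4√13.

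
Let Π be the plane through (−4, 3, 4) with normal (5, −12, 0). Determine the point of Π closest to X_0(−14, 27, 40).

(-4, 3, 40)

The perpendicular from X_0 has direction n = (5, −12, 0): r = (−14, 27, 40) + λ(5, −12, 0).
Substitute into the plane: n·(X_0 + λn) = -56 gives -394 + 169λ = -56, so λ = 2.
Foot = (−14, 27, 40) + 2·(5, −12, 0) = (−4, 3, 40).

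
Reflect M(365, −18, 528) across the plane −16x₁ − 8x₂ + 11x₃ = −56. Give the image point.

(7921/21, -250/21, 10912/21)

With n = (−16, −8, 11), the signed offset is (n·M − (-56))/|n|² = 168/441 = 8/21.
M' = M − 2t·n = (365, −18, 528) − (16/21)·(−16, −8, 11) = (7921/21, −250/21, 10912/21).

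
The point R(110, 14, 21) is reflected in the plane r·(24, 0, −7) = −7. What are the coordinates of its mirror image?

With n = (24, 0, −7), the signed offset is (n·R − (-7))/|n|² = 2500/625 = 4.
R' = R − 2t·n = (110, 14, 21) − 8·(24, 0, −7) = (−82, 14, 77).

(-82, 14, 77)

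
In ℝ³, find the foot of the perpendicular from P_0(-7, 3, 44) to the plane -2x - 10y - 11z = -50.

n = (-2, -10, -11), |n|² = 225, and n·P_0 − (-50) = -450.
t = -450/225 = -2, so the foot is P_0 − t·n = (-7, 3, 44) − (-2)·(-2, -10, -11) = (-11, -17, 22).

(-11, -17, 22)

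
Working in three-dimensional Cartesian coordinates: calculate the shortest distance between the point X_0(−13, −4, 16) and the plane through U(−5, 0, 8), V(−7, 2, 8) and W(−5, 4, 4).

UV = (−2, 2, 0) and UW = (0, 4, −4), so a normal is n = UV × UW = (−8, −8, −8).
n = (−8, −8, −8); n·P − (-24) = 32; |n| = 8√3; distance = 32/(8√3) = 4√3/3.

4/√3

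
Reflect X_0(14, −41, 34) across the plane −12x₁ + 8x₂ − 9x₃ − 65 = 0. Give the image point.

(-58, 7, -20)

n = (−12, 8, −9), |n|² = 289, n·X_0 − 65 = -867, so t = -867/289 = -3.
Foot F = X_0 − (-3)·n = (−22, −17, 7); the reflection is 2F − X_0 = (−58, 7, −20).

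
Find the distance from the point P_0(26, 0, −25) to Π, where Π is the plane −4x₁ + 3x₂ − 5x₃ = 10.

Normal vector n = (−4, 3, −5), and n·(26, 0, −25) − 10 = 11.
|n| = √(16 + 9 + 25) = 5√2, so the distance is |11|/(5√2) = 11/(5√2).

11√2/10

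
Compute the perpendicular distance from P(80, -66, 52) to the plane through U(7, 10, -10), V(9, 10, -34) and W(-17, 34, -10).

26/17

UV = (2, 0, -24) and UW = (-24, 24, 0), so a normal is n = UV × UW = (576, 576, 48).
Then n·(80, -66, 52) - 9312 = 1248.
|n| = √(331776 + 331776 + 2304) = 816, so the distance is |1248|/816 = 26/17.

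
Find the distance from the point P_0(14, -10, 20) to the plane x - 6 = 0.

8

d = |1·14 − 6| / √(1 + 0 + 0) = |8| / 1 = 8.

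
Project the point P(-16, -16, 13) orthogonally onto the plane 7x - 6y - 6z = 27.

n = (7, -6, -6), |n|² = 121, and n·P − 27 = -121.
t = -121/121 = -1, so the foot is P − t·n = (-16, -16, 13) − (-1)·(7, -6, -6) = (-9, -22, 7).

(-9, -22, 7)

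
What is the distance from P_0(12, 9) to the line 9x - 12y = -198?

The normal to the line is n = (9, -12) with |n| = 15.
|n·P_0 − (-198)| = |0 − (-198)| = 198, so the distance is 198/15 = 66/5.

66/5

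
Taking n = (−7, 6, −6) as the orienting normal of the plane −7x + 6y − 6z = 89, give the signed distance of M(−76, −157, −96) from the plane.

n·M − 89 = 77.
|n| = 11, so the signed distance is 77/11 = 7.

7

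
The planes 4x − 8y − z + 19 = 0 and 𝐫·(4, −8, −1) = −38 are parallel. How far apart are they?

Both planes have normal n = (4, −8, −1), |n| = 9. Any point on the first plane is at distance |(-38) − (-19)|/|n| = 19/9 from the second.

19/9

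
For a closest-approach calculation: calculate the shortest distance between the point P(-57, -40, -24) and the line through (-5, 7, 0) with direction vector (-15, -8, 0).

Direction vector d = (-15, -8, 0).
AP = (-52, -47, -24), and AP × d = (-192, 360, -289).
|AP × d|² = 249985 and |d|² = 289, so the distance is √(249985/289) = √865.

√865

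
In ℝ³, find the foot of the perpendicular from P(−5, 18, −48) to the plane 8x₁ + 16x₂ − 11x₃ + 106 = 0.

The perpendicular from P has direction n = (8, 16, −11): r = (−5, 18, −48) + μ(8, 16, −11).
Substitute into the plane: n·(P + μn) = -106 gives 776 + 441μ = -106, so μ = -2.
Foot = (−5, 18, −48) + (-2)·(8, 16, −11) = (−21, −14, −26).

(-21, -14, -26)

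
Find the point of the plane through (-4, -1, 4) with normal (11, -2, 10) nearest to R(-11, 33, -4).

The perpendicular from R has direction n = (11, -2, 10): r = (-11, 33, -4) + μ(11, -2, 10).
Substitute into the plane: n·(R + μn) = -2 gives -227 + 225μ = -2, so μ = 1.
Foot = (-11, 33, -4) + 1·(11, -2, 10) = (0, 31, 6).

(0, 31, 6)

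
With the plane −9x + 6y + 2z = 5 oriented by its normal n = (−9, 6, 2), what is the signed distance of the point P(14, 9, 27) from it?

n·P − 5 = -23.
|n| = 11, so the signed distance is -23/11.

-23/11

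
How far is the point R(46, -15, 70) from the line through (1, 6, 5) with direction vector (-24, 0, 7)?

3√674

Direction vector d = (-24, 0, 7).
AP = (45, -21, 65); AP·d = -625, |AP|² = 6691, |d|² = 625.
distance² = |AP|² − (AP·d)²/|d|² = 6691 − 390625/625 = 6066, so the distance is 3√674.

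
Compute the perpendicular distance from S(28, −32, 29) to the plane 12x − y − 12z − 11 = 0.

n = (12, −1, −12); n·P − 11 = 9; |n| = 17; distance = 9/17.

9/17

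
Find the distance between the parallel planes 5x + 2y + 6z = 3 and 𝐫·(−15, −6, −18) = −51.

14/√65

Divide the second equation by -3 to match normals: 5x + 2y + 6z = 17.
Both planes have normal n = (5, 2, 6), |n| = √65. Any point on the first plane is at distance |17 − 3|/|n| = 14/√65 from the second.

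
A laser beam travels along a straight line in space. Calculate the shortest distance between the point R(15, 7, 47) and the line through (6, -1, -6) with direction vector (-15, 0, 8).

Direction vector d = (-15, 0, 8).
AP = (9, 8, 53), and AP × d = (64, -867, 120).
|AP × d|² = 770185 and |d|² = 289, so the distance is √(770185/289) = √2665.

√2665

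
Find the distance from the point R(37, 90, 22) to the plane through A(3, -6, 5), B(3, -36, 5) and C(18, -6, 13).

1

AB = (0, -30, 0) and AC = (15, 0, 8), so a normal is n = AB × AC = (-240, 0, 450).
n = (-240, 0, 450); n·P − 1530 = -510; |n| = 510; distance = 510/510 = 1.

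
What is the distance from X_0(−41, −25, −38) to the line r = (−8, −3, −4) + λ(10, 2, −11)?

Direction vector d = (10, 2, −11).
AP = (−33, −22, −34), and AP × d = (310, −703, 154).
|AP × d|² = 614025 and |d|² = 225, so the distance is √(614025/225) = √2729.

√2729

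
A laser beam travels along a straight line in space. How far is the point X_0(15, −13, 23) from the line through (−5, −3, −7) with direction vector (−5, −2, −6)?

6√10

Direction vector d = (−5, −2, −6).
AP = (20, −10, 30), and AP × d = (120, −30, −90).
|AP × d|² = 23400 and |d|² = 65, so the distance is √(23400/65) = √360 = 6√10.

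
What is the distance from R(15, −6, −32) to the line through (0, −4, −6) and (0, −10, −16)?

A direction vector is d = (0, −6, −10).
AP = (15, −2, −26), and AP × d = (−136, 150, −90).
|AP × d|² = 49096 and |d|² = 136, so the distance is √(49096/136) = √361 = 19.

19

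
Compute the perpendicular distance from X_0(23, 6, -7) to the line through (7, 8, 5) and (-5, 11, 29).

A direction vector is d = (-12, 3, 24).
AP = (16, -2, -12), and AP × d = (-12, -240, 24).
|AP × d|² = 58320 and |d|² = 729, so the distance is √(58320/729) = √80 = 4√5.

4√5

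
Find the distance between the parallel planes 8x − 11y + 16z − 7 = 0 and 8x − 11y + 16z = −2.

Both planes have normal n = (8, −11, 16), |n| = 21. Any point on the first plane is at distance |(-2) − 7|/|n| = 9/21 = 3/7 from the second.

3/7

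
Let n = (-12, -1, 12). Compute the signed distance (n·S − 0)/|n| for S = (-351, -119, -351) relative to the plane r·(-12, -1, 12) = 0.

n·S − 0 = 119.
|n| = 17, so the signed distance is 119/17 = 7.

7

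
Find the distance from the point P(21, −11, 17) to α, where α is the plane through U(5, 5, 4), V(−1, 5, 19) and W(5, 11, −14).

UV = (−6, 0, 15) and UW = (0, 6, −18), so a normal is n = UV × UW = (−90, −108, −36).
d = |(-90)·21 + (-108)·(-11) + (-36)·17 − (-1134)| / √(8100 + 11664 + 1296) = |-180| / (18√65) = 2√65/13.

2√65/13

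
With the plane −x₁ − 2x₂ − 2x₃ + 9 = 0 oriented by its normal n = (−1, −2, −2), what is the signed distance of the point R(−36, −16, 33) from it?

n·R − (-9) = 11.
|n| = 3, so the signed distance is 11/3.

11/3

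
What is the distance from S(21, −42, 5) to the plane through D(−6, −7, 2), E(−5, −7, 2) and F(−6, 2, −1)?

26/√10

DE = (1, 0, 0) and DF = (0, 9, −3), so a normal is n = DE × DF = (0, 3, 9).
Then n·(21, −42, 5) − (−3) = −78.
|n| = √(0 + 9 + 81) = 3√10, so the distance is |-78|/(3√10) = 13√10/5.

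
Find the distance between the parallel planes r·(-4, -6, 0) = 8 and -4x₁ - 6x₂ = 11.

Both planes have normal n = (-4, -6, 0), |n| = 2√13. Any point on the first plane is at distance |11 − 8|/|n| = 3/(2√13) = 3√13/26 from the second.

3/(2√13)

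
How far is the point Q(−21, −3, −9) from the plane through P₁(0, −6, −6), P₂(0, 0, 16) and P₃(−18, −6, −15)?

P₁P₂ = (0, 6, 22) and P₁P₃ = (−18, 0, −9), so a normal is n = P₁P₂ × P₁P₃ = (−54, −396, 108).
n = (−54, −396, 108); n·P − 1728 = -378; |n| = 414; distance = 378/414 = 21/23.

21/23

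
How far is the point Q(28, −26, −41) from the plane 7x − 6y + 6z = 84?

2

n = (7, −6, 6); n·P − 84 = 22; |n| = 11; distance = 22/11 = 2.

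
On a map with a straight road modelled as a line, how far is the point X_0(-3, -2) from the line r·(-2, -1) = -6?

The normal to the line is n = (-2, -1) with |n| = √5.
|n·X_0 − (-6)| = |8 − (-6)| = 14, so the distance is 14/√5.

14√5/5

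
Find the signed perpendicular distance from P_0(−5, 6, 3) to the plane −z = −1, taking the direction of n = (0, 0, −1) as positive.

n·P_0 − (-1) = -2.
|n| = 1, so the signed distance is -2/1 = -2.

-2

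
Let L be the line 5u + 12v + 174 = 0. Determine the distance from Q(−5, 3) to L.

185/13

d = |5·(-5) + 12·3 − (-174)| / √(25 + 144) = |185|/13 = 185/13.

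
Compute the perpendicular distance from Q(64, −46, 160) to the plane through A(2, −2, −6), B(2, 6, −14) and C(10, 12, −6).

6

AB = (0, 8, −8) and AC = (8, 14, 0), so a normal is n = AB × AC = (112, −64, −64).
Then n·(64, −46, 160) − 736 = −864.
|n| = √(12544 + 4096 + 4096) = 144, so the distance is |-864|/144 = 6.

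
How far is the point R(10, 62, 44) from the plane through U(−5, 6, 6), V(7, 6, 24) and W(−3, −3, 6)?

19/11

UV = (12, 0, 18) and UW = (2, −9, 0), so a normal is n = UV × UW = (162, 36, −108).
d = |162·10 + 36·62 + (-108)·44 − (-1242)| / √(26244 + 1296 + 11664) = |342| / 198 = 19/11.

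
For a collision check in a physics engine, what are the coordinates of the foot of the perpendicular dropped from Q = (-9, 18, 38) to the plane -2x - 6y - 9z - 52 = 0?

The perpendicular from Q has direction n = (-2, -6, -9): r = (-9, 18, 38) + λ(-2, -6, -9).
Substitute into the plane: n·(Q + λn) = 52 gives -432 + 121λ = 52, so λ = 4.
Foot = (-9, 18, 38) + 4·(-2, -6, -9) = (-17, -6, 2).

(-17, -6, 2)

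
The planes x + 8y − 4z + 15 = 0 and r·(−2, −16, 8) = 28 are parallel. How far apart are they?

1/9

Divide the second equation by -2 to match normals: x + 8y − 4z = -14.
Both planes have normal n = (1, 8, −4), |n| = 9. Any point on the first plane is at distance |(-14) − (-15)|/|n| = 1/9 from the second.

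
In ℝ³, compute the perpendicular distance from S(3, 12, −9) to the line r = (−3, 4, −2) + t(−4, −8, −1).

2√17

Direction vector d = (−4, −8, −1).
AP = (6, 8, −7); AP·d = -81, |AP|² = 149, |d|² = 81.
distance² = |AP|² − (AP·d)²/|d|² = 149 − 6561/81 = 68, so the distance is 2√17.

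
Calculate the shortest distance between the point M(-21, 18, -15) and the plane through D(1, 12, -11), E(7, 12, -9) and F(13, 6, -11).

DE = (6, 0, 2) and DF = (12, -6, 0), so a normal is n = DE × DF = (12, 24, -36).
d = |12·(-21) + 24·18 + (-36)·(-15) − 696| / √(144 + 576 + 1296) = |24| / (12√14) = √14/7.

2/√14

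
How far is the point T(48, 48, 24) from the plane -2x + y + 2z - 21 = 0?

Normal vector n = (-2, 1, 2), and n·(48, 48, 24) - 21 = -21.
|n| = √(4 + 1 + 4) = 3, so the distance is |-21|/3 = 7.

7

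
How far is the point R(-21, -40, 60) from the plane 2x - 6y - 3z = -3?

3

Normal vector n = (2, -6, -3), and n·(-21, -40, 60) - (-3) = 21.
|n| = √(4 + 36 + 9) = 7, so the distance is |21|/7 = 3.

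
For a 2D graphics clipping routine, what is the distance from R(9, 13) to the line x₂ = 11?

2

d = |0·9 + 1·13 − 11| / √(0 + 1) = |2|/1 = 2.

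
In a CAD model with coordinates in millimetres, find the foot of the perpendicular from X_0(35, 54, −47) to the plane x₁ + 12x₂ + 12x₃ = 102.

The perpendicular from X_0 has direction n = (1, 12, 12): r = (35, 54, −47) + λ(1, 12, 12).
Substitute into the plane: n·(X_0 + λn) = 102 gives 119 + 289λ = 102, so λ = -1/17.
Foot = (35, 54, −47) + (-1/17)·(1, 12, 12) = (594/17, 906/17, −811/17).

(594/17, 906/17, -811/17)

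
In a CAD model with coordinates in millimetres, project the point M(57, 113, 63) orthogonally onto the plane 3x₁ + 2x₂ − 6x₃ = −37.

(375/7, 775/7, 489/7)

n = (3, 2, −6), |n|² = 49, and n·M − (-37) = 56.
t = 56/49 = 8/7, so the foot is M − t·n = (57, 113, 63) − (8/7)·(3, 2, −6) = (375/7, 775/7, 489/7).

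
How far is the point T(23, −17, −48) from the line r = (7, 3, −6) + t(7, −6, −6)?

Direction vector d = (7, −6, −6).
AP = (16, −20, −42), and AP × d = (−132, −198, 44).
|AP × d|² = 58564 and |d|² = 121, so the distance is √(58564/121) = √484 = 22.

22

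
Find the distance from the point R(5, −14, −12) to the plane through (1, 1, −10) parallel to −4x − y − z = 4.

1/(3√2)

Parallel planes share the normal n = (−4, −1, −1); since (1, 1, −10) lies on the plane, its equation is −4x − y − z = 5.
n = (−4, −1, −1); n·P − 5 = 1; |n| = 3√2; distance = 1/(3√2) = √2/6.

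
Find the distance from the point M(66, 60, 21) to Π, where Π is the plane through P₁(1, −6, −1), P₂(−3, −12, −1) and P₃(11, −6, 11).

P₁P₂ = (−4, −6, 0) and P₁P₃ = (10, 0, 12), so a normal is n = P₁P₂ × P₁P₃ = (−72, 48, 60).
n = (−72, 48, 60); n·P − (-420) = -192; |n| = 12√77; distance = 192/(12√77) = 16/√77.

16/√77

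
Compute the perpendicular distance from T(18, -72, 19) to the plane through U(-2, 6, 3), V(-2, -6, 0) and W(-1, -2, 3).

2

UV = (0, -12, -3) and UW = (1, -8, 0), so a normal is n = UV × UW = (-24, -3, 12).
Then n·(18, -72, 19) - 66 = -54.
|n| = √(576 + 9 + 144) = 27, so the distance is |-54|/27 = 2.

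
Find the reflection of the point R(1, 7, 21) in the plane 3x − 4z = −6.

(19, 7, -3)

n = (3, 0, −4), |n|² = 25, n·R − (-6) = -75, so t = -75/25 = -3.
Foot F = R − (-3)·n = (10, 7, 9); the reflection is 2F − R = (19, 7, −3).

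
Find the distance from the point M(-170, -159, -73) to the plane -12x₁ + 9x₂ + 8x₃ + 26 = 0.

Normal vector n = (-12, 9, 8), and n·(-170, -159, -73) - (-26) = 51.
|n| = √(144 + 81 + 64) = 17, so the distance is |51|/17 = 3.

3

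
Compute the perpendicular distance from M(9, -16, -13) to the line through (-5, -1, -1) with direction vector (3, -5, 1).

Direction vector d = (3, -5, 1).
AP = (14, -15, -12), and AP × d = (-75, -50, -25).
|AP × d|² = 8750 and |d|² = 35, so the distance is √(8750/35) = √250 = 5√10.

5√10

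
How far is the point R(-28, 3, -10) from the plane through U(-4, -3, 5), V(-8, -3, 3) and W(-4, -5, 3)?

6

UV = (-4, 0, -2) and UW = (0, -2, -2), so a normal is n = UV × UW = (-4, -8, 8).
n = (-4, -8, 8); n·P − 80 = -72; |n| = 12; distance = 72/12 = 6.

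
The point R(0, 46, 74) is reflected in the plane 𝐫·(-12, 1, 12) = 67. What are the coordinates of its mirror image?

(72, 40, 2)

With n = (-12, 1, 12), the signed offset is (n·R − 67)/|n|² = 867/289 = 3.
R' = R − 2t·n = (0, 46, 74) − 6·(-12, 1, 12) = (72, 40, 2).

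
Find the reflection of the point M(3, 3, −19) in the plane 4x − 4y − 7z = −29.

With n = (4, −4, −7), the signed offset is (n·M − (-29))/|n|² = 162/81 = 2.
M' = M − 2t·n = (3, 3, −19) − 4·(4, −4, −7) = (−13, 19, 9).

(-13, 19, 9)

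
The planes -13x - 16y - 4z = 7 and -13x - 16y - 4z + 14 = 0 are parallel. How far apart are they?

1

With common normal n = (-13, -16, -4) (|n| = 21), the distance is |7 − (-14)|/|n| = 21/21 = 1.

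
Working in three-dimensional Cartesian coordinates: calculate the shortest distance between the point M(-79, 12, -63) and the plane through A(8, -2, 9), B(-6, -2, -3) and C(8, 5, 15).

AB = (-14, 0, -12) and AC = (0, 7, 6), so a normal is n = AB × AC = (84, 84, -98).
Then n·(-79, 12, -63) - (-378) = 924.
|n| = √(7056 + 7056 + 9604) = 154, so the distance is |924|/154 = 6.

6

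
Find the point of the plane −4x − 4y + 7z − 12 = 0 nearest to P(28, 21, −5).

n = (−4, −4, 7), |n|² = 81, and n·P − 12 = -243.
t = -243/81 = -3, so the foot is P − t·n = (28, 21, −5) − (-3)·(−4, −4, 7) = (16, 9, 16).

(16, 9, 16)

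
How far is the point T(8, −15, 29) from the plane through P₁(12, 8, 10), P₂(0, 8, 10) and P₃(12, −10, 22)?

11√13/13

P₁P₂ = (−12, 0, 0) and P₁P₃ = (0, −18, 12), so a normal is n = P₁P₂ × P₁P₃ = (0, 144, 216).
Then n·(8, −15, 29) − 3312 = 792.
|n| = √(0 + 20736 + 46656) = 72√13, so the distance is |792|/(72√13) = 11/√13.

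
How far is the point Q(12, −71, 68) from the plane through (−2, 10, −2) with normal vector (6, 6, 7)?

The plane has equation n·(r − (−2, 10, −2)) = 0, i.e. n·r = 34.
Then n·(12, −71, 68) − 34 = 88.
|n| = √(36 + 36 + 49) = 11, so the distance is |88|/11 = 8.

8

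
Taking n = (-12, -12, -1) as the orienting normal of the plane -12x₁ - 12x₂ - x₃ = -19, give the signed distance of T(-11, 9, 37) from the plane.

6/17

n·T − (-19) = 6.
|n| = 17, so the signed distance is 6/17.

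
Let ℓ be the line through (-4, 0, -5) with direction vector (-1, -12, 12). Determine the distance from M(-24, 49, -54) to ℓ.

17√2

Direction vector d = (-1, -12, 12).
AP = (-20, 49, -49); AP·d = -1156, |AP|² = 5202, |d|² = 289.
distance² = |AP|² − (AP·d)²/|d|² = 5202 − 1336336/289 = 578, so the distance is 17√2.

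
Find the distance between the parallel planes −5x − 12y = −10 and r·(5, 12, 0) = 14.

4/13

Divide the second equation by -1 to match normals: −5x − 12y = -14.
With common normal n = (−5, −12, 0) (|n| = 13), the distance is |(-10) − (-14)|/|n| = 4/13.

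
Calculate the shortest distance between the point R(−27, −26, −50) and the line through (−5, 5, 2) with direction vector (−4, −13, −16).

6√5

Direction vector d = (−4, −13, −16).
AP = (−22, −31, −52); AP·d = 1323, |AP|² = 4149, |d|² = 441.
distance² = |AP|² − (AP·d)²/|d|² = 4149 − 1750329/441 = 180, so the distance is 6√5.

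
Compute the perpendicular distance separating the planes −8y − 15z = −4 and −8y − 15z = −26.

22/17

With common normal n = (0, −8, −15) (|n| = 17), the distance is |(-4) − (-26)|/|n| = 22/17.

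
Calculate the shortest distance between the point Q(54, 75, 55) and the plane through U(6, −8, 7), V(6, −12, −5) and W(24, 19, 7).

UV = (0, −4, −12) and UW = (18, 27, 0), so a normal is n = UV × UW = (324, −216, 72).
n = (324, −216, 72); n·P − 4176 = 1080; |n| = 396; distance = 1080/396 = 30/11.

30/11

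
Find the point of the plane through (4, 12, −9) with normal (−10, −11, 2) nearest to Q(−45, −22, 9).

(-5, 22, 1)

The perpendicular from Q has direction n = (−10, −11, 2): r = (−45, −22, 9) + λ(−10, −11, 2).
Substitute into the plane: n·(Q + λn) = -190 gives 710 + 225λ = -190, so λ = -4.
Foot = (−45, −22, 9) + (-4)·(−10, −11, 2) = (−5, 22, 1).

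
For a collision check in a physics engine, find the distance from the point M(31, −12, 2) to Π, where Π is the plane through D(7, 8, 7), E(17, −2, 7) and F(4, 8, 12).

DE = (10, −10, 0) and DF = (−3, 0, 5), so a normal is n = DE × DF = (−50, −50, −30).
Then n·(31, −12, 2) − (−960) = −50.
|n| = √(2500 + 2500 + 900) = 10√59, so the distance is |-50|/(10√59) = 5√59/59.

5/√59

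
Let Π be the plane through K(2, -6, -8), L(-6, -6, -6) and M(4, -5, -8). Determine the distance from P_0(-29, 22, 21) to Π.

KL = (-8, 0, 2) and KM = (2, 1, 0), so a normal is n = KL × KM = (-2, 4, -8).
d = |(-2)·(-29) + 4·22 + (-8)·21 − 36| / √(4 + 16 + 64) = |-58| / (2√21) = 29√21/21.

29√21/21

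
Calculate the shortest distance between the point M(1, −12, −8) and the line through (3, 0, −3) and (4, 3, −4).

A direction vector is d = (1, 3, −1).
AP = (−2, −12, −5); AP·d = -33, |AP|² = 173, |d|² = 11.
distance² = |AP|² − (AP·d)²/|d|² = 173 − 1089/11 = 74, so the distance is √74.

√74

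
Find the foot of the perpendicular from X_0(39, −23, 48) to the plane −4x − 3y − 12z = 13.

n = (−4, −3, −12), |n|² = 169, and n·X_0 − 13 = -676.
t = -676/169 = -4, so the foot is X_0 − t·n = (39, −23, 48) − (-4)·(−4, −3, −12) = (23, −35, 0).

(23, -35, 0)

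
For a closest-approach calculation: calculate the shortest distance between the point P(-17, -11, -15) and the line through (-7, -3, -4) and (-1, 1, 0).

A direction vector is d = (6, 4, 4).
AP = (-10, -8, -11), and AP × d = (12, -26, 8).
|AP × d|² = 884 and |d|² = 68, so the distance is √(884/68) = √13.

√13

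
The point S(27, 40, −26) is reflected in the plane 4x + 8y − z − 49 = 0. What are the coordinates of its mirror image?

n = (4, 8, −1), |n|² = 81, n·S − 49 = 405, so t = 405/81 = 5.
Foot F = S − 5·n = (7, 0, −21); the reflection is 2F − S = (−13, −40, −16).

(-13, -40, -16)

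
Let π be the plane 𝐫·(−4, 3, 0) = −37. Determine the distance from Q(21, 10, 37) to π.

17/5

Normal vector n = (−4, 3, 0), and n·(21, 10, 37) − (−37) = −17.
|n| = √(16 + 9 + 0) = 5, so the distance is |-17|/5 = 17/5.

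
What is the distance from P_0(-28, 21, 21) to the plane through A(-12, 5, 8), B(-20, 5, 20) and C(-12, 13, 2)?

4/√61

AB = (-8, 0, 12) and AC = (0, 8, -6), so a normal is n = AB × AC = (-96, -48, -64).
n = (-96, -48, -64); n·P − 400 = -64; |n| = 16√61; distance = 64/(16√61) = 4/√61.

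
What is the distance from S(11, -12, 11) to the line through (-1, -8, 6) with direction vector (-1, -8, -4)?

√185

Direction vector d = (-1, -8, -4).
AP = (12, -4, 5), and AP × d = (56, 43, -100).
|AP × d|² = 14985 and |d|² = 81, so the distance is √(14985/81) = √185.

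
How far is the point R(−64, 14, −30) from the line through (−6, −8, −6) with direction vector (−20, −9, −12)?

Direction vector d = (−20, −9, −12).
AP = (−58, 22, −24), and AP × d = (−480, −216, 962).
|AP × d|² = 1202500 and |d|² = 625, so the distance is √(1202500/625) = √1924 = 2√481.

2√481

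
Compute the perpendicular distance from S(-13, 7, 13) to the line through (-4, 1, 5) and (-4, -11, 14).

√181

A direction vector is d = (0, -12, 9).
AP = (-9, 6, 8), and AP × d = (150, 81, 108).
|AP × d|² = 40725 and |d|² = 225, so the distance is √(40725/225) = √181.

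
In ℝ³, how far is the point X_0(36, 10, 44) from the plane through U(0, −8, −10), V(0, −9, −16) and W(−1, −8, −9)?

9√38/19

UV = (0, −1, −6) and UW = (−1, 0, 1), so a normal is n = UV × UW = (−1, 6, −1).
Then n·(36, 10, 44) − (−38) = 18.
|n| = √(1 + 36 + 1) = √38, so the distance is |18|/√38 = 18/√38.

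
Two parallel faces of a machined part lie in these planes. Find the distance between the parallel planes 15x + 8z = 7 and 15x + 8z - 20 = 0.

With common normal n = (15, 0, 8) (|n| = 17), the distance is |7 − 20|/|n| = 13/17.

13/17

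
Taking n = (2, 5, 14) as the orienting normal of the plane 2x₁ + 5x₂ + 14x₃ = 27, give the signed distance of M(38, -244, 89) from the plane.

n·M − 27 = 75.
|n| = 15, so the signed distance is 75/15 = 5.

5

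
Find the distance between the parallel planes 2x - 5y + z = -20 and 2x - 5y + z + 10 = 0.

Both planes have normal n = (2, -5, 1), |n| = √30. Any point on the first plane is at distance |(-10) − (-20)|/|n| = 10/√30 from the second.

√30/3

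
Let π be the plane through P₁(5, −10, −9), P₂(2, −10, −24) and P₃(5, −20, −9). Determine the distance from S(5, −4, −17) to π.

8/√26

P₁P₂ = (−3, 0, −15) and P₁P₃ = (0, −10, 0), so a normal is n = P₁P₂ × P₁P₃ = (−150, 0, 30).
Then n·(5, −4, −17) − (−1020) = −240.
|n| = √(22500 + 0 + 900) = 30√26, so the distance is |-240|/(30√26) = 4√26/13.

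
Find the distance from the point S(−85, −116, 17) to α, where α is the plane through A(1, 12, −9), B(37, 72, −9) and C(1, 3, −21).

2

AB = (36, 60, 0) and AC = (0, −9, −12), so a normal is n = AB × AC = (−720, 432, −324).
d = |(-720)·(-85) + 432·(-116) + (-324)·17 − 7380| / √(518400 + 186624 + 104976) = |-1800| / 900 = 2.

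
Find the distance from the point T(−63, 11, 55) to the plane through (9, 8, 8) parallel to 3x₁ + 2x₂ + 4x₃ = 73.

Parallel planes share the normal n = (3, 2, 4); since (9, 8, 8) lies on the plane, its equation is 3x₁ + 2x₂ + 4x₃ = 75.
d = |3·(-63) + 2·11 + 4·55 − 75| / √(9 + 4 + 16) = |-22| / √29 = 22√29/29.

22/√29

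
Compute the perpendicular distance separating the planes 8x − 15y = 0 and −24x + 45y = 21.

Divide the second equation by -3 to match normals: 8x − 15y = -7.
With common normal n = (8, −15, 0) (|n| = 17), the distance is |0 − (-7)|/|n| = 7/17.

7/17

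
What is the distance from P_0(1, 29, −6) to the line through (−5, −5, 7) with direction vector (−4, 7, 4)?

Direction vector d = (−4, 7, 4).
AP = (6, 34, −13); AP·d = 162, |AP|² = 1361, |d|² = 81.
distance² = |AP|² − (AP·d)²/|d|² = 1361 − 26244/81 = 1037, so the distance is √1037.

√1037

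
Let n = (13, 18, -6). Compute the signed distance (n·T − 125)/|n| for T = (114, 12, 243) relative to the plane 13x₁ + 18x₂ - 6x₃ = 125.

5

n·T − 125 = 115.
|n| = 23, so the signed distance is 115/23 = 5.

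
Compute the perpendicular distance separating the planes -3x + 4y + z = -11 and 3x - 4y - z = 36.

25√26/26

Divide the second equation by -1 to match normals: -3x + 4y + z = -36.
With common normal n = (-3, 4, 1) (|n| = √26), the distance is |(-11) − (-36)|/|n| = 25/√26.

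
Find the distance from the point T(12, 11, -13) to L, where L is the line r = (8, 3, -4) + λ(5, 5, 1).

Direction vector d = (5, 5, 1).
AP = (4, 8, -9), and AP × d = (53, -49, -20).
|AP × d|² = 5610 and |d|² = 51, so the distance is √(5610/51) = √110.

√110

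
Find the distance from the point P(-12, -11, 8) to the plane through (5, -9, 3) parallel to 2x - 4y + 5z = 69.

Parallel planes share the normal n = (2, -4, 5); since (5, -9, 3) lies on the plane, its equation is 2x - 4y + 5z = 61.
n = (2, -4, 5); n·P − 61 = -1; |n| = 3√5; distance = 1/(3√5) = √5/15.

1/(3√5)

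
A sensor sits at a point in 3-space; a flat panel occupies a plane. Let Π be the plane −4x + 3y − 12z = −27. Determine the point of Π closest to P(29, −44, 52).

(9, -29, -8)

n = (−4, 3, −12), |n|² = 169, and n·P − (-27) = -845.
t = -845/169 = -5, so the foot is P − t·n = (29, −44, 52) − (-5)·(−4, 3, −12) = (9, −29, −8).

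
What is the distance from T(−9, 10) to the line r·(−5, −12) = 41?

d = |(-5)·(-9) + (-12)·10 − 41| / √(25 + 144) = |-116|/13 = 116/13.

116/13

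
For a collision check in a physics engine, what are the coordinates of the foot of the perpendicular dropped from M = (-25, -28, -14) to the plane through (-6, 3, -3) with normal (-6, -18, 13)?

(-19, -10, -27)

The perpendicular from M has direction n = (-6, -18, 13): r = (-25, -28, -14) + μ(-6, -18, 13).
Substitute into the plane: n·(M + μn) = -57 gives 472 + 529μ = -57, so μ = -1.
Foot = (-25, -28, -14) + (-1)·(-6, -18, 13) = (-19, -10, -27).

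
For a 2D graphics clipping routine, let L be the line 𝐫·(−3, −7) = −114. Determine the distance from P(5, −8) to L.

The normal to the line is n = (−3, −7) with |n| = √58.
|n·P − (-114)| = |41 − (-114)| = 155, so the distance is 155/√58.

155/√58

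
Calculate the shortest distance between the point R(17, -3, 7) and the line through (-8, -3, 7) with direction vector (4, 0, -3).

Direction vector d = (4, 0, -3).
AP = (25, 0, 0); AP·d = 100, |AP|² = 625, |d|² = 25.
distance² = |AP|² − (AP·d)²/|d|² = 625 − 10000/25 = 225, so the distance is 15.

15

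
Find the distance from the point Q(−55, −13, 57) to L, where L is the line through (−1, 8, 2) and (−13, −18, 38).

√1621

A direction vector is d = (−12, −26, 36).
AP = (−54, −21, 55); AP·d = 3174, |AP|² = 6382, |d|² = 2116.
distance² = |AP|² − (AP·d)²/|d|² = 6382 − 10074276/2116 = 1621, so the distance is √1621.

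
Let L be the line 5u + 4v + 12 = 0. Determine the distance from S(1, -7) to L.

d = |5·1 + 4·(-7) − (-12)| / √(25 + 16) = |-11|/√41 = 11/√41.

11/√41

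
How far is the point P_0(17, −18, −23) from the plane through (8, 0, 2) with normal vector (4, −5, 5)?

1/√66

The plane has equation n·(r − (8, 0, 2)) = 0, i.e. n·r = 42.
d = |4·17 + (-5)·(-18) + 5·(-23) − 42| / √(16 + 25 + 25) = |1| / √66 = 1/√66.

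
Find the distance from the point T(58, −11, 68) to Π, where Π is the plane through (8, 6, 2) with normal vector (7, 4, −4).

The plane has equation n·(r − (8, 6, 2)) = 0, i.e. n·r = 72.
d = |7·58 + 4·(-11) + (-4)·68 − 72| / √(49 + 16 + 16) = |18| / 9 = 2.

2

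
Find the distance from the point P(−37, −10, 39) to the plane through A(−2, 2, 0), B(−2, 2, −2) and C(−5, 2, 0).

12

AB = (0, 0, −2) and AC = (−3, 0, 0), so a normal is n = AB × AC = (0, 6, 0).
Then n·(−37, −10, 39) − 12 = −72.
|n| = √(0 + 36 + 0) = 6, so the distance is |-72|/6 = 12.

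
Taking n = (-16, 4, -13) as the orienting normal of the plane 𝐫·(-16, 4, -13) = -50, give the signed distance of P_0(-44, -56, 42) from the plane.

n·P_0 − (-50) = -16.
|n| = 21, so the signed distance is -16/21.

-16/21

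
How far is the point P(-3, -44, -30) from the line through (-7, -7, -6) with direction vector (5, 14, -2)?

√1061

Direction vector d = (5, 14, -2).
AP = (4, -37, -24); AP·d = -450, |AP|² = 1961, |d|² = 225.
distance² = |AP|² − (AP·d)²/|d|² = 1961 − 202500/225 = 1061, so the distance is √1061.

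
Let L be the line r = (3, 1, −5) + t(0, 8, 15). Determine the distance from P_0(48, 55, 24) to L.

Direction vector d = (0, 8, 15).
AP = (45, 54, 29), and AP × d = (578, −675, 360).
|AP × d|² = 919309 and |d|² = 289, so the distance is √(919309/289) = √3181.

√3181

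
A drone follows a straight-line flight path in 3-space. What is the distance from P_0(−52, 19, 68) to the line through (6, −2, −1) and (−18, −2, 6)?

A direction vector is d = (−24, 0, 7).
AP = (−58, 21, 69); AP·d = 1875, |AP|² = 8566, |d|² = 625.
distance² = |AP|² − (AP·d)²/|d|² = 8566 − 3515625/625 = 2941, so the distance is √2941.

√2941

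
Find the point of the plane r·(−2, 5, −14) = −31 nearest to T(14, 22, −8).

The perpendicular from T has direction n = (−2, 5, −14): r = (14, 22, −8) + μ(−2, 5, −14).
Substitute into the plane: n·(T + μn) = -31 gives 194 + 225μ = -31, so μ = -1.
Foot = (14, 22, −8) + (-1)·(−2, 5, −14) = (16, 17, 6).

(16, 17, 6)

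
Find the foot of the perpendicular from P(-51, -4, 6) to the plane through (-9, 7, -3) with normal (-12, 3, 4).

The perpendicular from P has direction n = (-12, 3, 4): r = (-51, -4, 6) + t(-12, 3, 4).
Substitute into the plane: n·(P + tn) = 117 gives 624 + 169t = 117, so t = -3.
Foot = (-51, -4, 6) + (-3)·(-12, 3, 4) = (-15, -13, -6).

(-15, -13, -6)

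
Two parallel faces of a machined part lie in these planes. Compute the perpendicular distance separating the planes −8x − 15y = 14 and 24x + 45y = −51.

Divide the second equation by -3 to match normals: −8x − 15y = 17.
Both planes have normal n = (−8, −15, 0), |n| = 17. Any point on the first plane is at distance |17 − 14|/|n| = 3/17 from the second.

3/17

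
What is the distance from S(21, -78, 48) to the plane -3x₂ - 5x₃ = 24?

Normal vector n = (0, -3, -5), and n·(21, -78, 48) - 24 = -30.
|n| = √(0 + 9 + 25) = √34, so the distance is |-30|/√34 = 15√34/17.

15√34/17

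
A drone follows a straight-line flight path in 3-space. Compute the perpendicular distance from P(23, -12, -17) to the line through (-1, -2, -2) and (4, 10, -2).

A direction vector is d = (5, 12, 0).
AP = (24, -10, -15); AP·d = 0, |AP|² = 901, |d|² = 169.
distance² = |AP|² − (AP·d)²/|d|² = 901 − 0/169 = 901, so the distance is √901.

√901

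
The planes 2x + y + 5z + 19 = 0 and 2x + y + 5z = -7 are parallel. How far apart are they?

2√30/5

With common normal n = (2, 1, 5) (|n| = √30), the distance is |(-19) − (-7)|/|n| = 12/√30.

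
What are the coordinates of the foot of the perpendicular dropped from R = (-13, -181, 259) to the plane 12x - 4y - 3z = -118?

(-85/13, -2381/13, 3346/13)

The perpendicular from R has direction n = (12, -4, -3): r = (-13, -181, 259) + t(12, -4, -3).
Substitute into the plane: n·(R + tn) = -118 gives -209 + 169t = -118, so t = 7/13.
Foot = (-13, -181, 259) + (7/13)·(12, -4, -3) = (-85/13, -2381/13, 3346/13).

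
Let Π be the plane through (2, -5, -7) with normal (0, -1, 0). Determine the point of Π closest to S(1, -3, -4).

The perpendicular from S has direction n = (0, -1, 0): r = (1, -3, -4) + t(0, -1, 0).
Substitute into the plane: n·(S + tn) = 5 gives 3 + 1t = 5, so t = 2.
Foot = (1, -3, -4) + 2·(0, -1, 0) = (1, -5, -4).

(1, -5, -4)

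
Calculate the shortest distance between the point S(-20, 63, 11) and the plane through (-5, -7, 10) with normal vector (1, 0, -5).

20/√26

The plane has equation n·(r − (-5, -7, 10)) = 0, i.e. n·r = -55.
n = (1, 0, -5); n·P − (-55) = -20; |n| = √26; distance = 20/√26 = 10√26/13.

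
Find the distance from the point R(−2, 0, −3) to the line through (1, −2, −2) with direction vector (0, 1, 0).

√10

Direction vector d = (0, 1, 0).
AP = (−3, 2, −1), and AP × d = (1, 0, −3).
|AP × d|² = 10 and |d|² = 1, so the distance is √10.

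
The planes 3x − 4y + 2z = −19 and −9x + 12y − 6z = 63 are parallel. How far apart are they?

2/√29

Divide the second equation by -3 to match normals: 3x − 4y + 2z = -21.
With common normal n = (3, −4, 2) (|n| = √29), the distance is |(-19) − (-21)|/|n| = 2/√29.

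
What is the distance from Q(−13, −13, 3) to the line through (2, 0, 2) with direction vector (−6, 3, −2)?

Direction vector d = (−6, 3, −2).
AP = (−15, −13, 1), and AP × d = (23, −36, −123).
|AP × d|² = 16954 and |d|² = 49, so the distance is √(16954/49) = √346.

√346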